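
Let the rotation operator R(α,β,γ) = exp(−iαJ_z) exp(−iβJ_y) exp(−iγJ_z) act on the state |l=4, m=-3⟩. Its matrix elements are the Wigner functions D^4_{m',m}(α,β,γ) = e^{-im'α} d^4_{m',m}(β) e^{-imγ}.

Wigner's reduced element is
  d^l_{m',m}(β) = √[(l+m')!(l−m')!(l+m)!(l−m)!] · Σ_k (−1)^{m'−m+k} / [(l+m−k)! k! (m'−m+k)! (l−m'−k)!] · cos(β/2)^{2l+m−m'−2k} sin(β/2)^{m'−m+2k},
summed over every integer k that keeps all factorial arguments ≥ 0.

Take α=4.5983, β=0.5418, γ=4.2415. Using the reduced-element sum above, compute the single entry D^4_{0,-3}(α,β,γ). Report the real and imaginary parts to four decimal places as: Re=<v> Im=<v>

Split into d^4_{0,-3}(β=0.5418) × two z-phases.
With c≡cos(β/2)=0.963530 and s≡sin(β/2)=0.267599, N=[24·24·1·5040]^{1/2}=1703.830978
Admissible k: 0..1 (factorial args all ≥0)
  k=0: (−1)^3·1703.8310/(144)·0.9635^5·0.2676^3 = -0.188297
  k=1: (−1)^4·1703.8310/(144)·0.9635^3·0.2676^5 = +0.014524
d^4_{0,-3}(0.5418) = -0.188297 +0.014524 = -0.173773
Attach z-rotation phases: D = e^{-i(0)(4.5983)}·(-0.173773)·e^{-i(-3)(4.2415)} = -0.171605-0.027364i

Re=-0.1716 Im=-0.0274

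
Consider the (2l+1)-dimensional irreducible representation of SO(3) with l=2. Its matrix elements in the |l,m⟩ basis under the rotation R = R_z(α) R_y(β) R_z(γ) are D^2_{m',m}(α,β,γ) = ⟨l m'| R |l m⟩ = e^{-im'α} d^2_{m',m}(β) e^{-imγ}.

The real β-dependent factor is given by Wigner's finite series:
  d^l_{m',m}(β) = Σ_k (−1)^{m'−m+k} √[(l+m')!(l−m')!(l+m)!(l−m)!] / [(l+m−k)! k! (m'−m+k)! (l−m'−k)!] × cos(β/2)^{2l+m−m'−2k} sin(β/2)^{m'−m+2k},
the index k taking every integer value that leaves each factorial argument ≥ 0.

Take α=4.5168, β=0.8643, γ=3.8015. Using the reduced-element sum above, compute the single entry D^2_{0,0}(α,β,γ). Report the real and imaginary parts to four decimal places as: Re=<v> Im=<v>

Re=0.1321 Im=0.0000

D^2_{0,0}(4.5168,0.8643,3.8015) = e^{-i·0·4.5168}·d^2_{0,0}(0.8643)·e^{-i·0·3.8015}. Compute d first:
With c≡cos(β/2)=0.908067 and s≡sin(β/2)=0.418824, N=[2·2·2·2]^{1/2}=4.000000
k∈{0,1,2} keeps every argument non-negative
  k=0: (−1)^0·4.0000/(4)·0.9081^4·0.4188^0 = +0.679943
  k=1: (−1)^1·4.0000/(1)·0.9081^2·0.4188^2 = -0.578575
  k=2: (−1)^2·4.0000/(4)·0.9081^0·0.4188^4 = +0.030770
d^2_{0,0}(0.8643) = +0.679943 -0.578575 +0.030770 = +0.132138
Phases: e^{-i·(0)·4.5168}=+1.000000+0.000000i, e^{-i·(0)·3.8015}=+1.000000+0.000000i ⇒ D=+0.132138+0.000000i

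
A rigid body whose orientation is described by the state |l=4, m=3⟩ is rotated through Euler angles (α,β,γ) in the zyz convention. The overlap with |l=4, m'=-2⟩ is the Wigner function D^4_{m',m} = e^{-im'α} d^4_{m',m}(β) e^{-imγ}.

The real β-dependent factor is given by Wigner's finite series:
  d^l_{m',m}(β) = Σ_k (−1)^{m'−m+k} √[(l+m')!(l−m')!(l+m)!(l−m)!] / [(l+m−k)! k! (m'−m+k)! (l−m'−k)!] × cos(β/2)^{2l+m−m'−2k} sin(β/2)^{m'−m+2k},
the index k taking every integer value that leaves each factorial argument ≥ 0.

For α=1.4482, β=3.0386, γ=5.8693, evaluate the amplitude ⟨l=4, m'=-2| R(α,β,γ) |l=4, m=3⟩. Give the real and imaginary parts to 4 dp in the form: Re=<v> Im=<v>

Split into d^4_{-2,3}(β=3.0386) × two z-phases.
Half-angle: c=0.051474, s=0.998674. N=√(2·720·5040·1)=2693.993318
k∈{5,6} keeps every argument non-negative
  k=5: (−1)^0·2693.9933/(240)·0.0515^3·0.9987^5 = +0.001521
  k=6: (−1)^1·2693.9933/(720)·0.0515^1·0.9987^7 = -0.190816
d^4_{-2,3}(3.0386) = +0.001521 -0.190816 = -0.189296
Attach z-rotation phases: D = e^{-i(-2)(1.4482)}·(-0.189296)·e^{-i(3)(5.8693)} = +0.102840+0.158924i

Re=0.1028 Im=0.1589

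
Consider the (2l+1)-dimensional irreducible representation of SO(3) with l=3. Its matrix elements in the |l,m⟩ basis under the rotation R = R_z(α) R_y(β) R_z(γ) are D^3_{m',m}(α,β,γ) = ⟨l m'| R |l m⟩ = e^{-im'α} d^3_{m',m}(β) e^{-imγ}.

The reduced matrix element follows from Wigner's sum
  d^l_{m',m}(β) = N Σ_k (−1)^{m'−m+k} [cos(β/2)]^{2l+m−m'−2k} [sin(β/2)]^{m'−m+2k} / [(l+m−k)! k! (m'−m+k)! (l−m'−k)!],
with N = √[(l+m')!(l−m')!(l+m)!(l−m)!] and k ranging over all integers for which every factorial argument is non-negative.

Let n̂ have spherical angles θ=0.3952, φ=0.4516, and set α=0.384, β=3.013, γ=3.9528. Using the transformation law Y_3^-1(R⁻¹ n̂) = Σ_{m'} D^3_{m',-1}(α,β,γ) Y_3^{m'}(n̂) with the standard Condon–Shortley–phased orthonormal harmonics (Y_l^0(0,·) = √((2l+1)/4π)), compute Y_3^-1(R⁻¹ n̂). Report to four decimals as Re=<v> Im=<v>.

Re=0.2888 Im=0.3377

Need the full column D^3_{m',-1} for m'=−3..3 at α=0.384, β=3.013, γ=3.9528.
cos(β/2)=0.064252, sin(β/2)=0.997934
d^3_{-3,-1}: single k=2 term ⇒ +0.000066;  D = +0.000025-0.000061i
d^3_{-2,-1}: k∈[1..2] ⇒ +0.000003 -0.001667 = -0.001664;  D = -0.000014+0.001664i
d^3_{-1,-1}: k∈[0..2] ⇒ +0.000000 -0.000136 +0.024566 = +0.024430;  D = -0.008961-0.022727i
d^3_{0,-1}: k∈[0..2] ⇒ -0.000004 +0.002740 -0.220286 = -0.217550;  D = +0.149810+0.157749i
d^3_{1,-1}: k∈[0..2] ⇒ +0.000102 -0.032754 +0.987666 = +0.955013;  D = -0.869183-0.395691i
d^3_{2,-1}: k∈[0..1] ⇒ -0.001667 +0.201092 = +0.199425;  D = -0.199239-0.008614i
d^3_{3,-1}: single k=0 term ⇒ +0.015857;  D = -0.014945+0.005300i
Y_3^{m'}(θ=0.3952,φ=0.4516) and Σ D·Y over m':
  (+0.0000-0.0001i)·(+0.0051-0.0233i)  (-0.0000+0.0017i)·(+0.0866-0.1098i)  (-0.0090-0.0227i)·(+0.3648-0.1770i)  (+0.1498+0.1577i)·(+0.4336+0.0000i)  (-0.8692-0.3957i)·(-0.3648-0.1770i)  (-0.1992-0.0086i)·(+0.0866+0.1098i)  (-0.0149+0.0053i)·(-0.0051-0.0233i)
Y_3^-1(R⁻¹ n̂) = +0.288830+0.337702i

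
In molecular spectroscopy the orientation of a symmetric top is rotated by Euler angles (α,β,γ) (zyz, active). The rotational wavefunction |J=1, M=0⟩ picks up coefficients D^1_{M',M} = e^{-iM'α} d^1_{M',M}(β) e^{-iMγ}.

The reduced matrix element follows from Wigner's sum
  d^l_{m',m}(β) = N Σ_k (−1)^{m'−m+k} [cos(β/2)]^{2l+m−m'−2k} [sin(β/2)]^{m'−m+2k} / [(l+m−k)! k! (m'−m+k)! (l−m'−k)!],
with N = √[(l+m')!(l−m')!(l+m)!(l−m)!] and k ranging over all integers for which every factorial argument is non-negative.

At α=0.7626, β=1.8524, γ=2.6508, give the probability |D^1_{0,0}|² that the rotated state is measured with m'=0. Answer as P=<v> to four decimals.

P=0.0772

First d^1_{0,0}(β=1.8524), then the phase factors e^{-i(0)α} and e^{-i(0)γ}:
With c≡cos(β/2)=0.600876 and s≡sin(β/2)=0.799342, N=[1·1·1·1]^{1/2}=1.000000
The bounds max(0,m−m')=0 and min(l+m,l−m')=1 give 2 terms
  k=0: (−1)^0·1.0000/(1)·0.6009^2·0.7993^0 = +0.361052
  k=1: (−1)^1·1.0000/(1)·0.6009^0·0.7993^2 = -0.638948
d^1_{0,0}(1.8524) = +0.361052 -0.638948 = -0.277897
|D^1_{0,0}|² = |d^1_{0,0}(β)|² = (-0.277897)² = 0.077226 (the z-rotation phases have unit modulus)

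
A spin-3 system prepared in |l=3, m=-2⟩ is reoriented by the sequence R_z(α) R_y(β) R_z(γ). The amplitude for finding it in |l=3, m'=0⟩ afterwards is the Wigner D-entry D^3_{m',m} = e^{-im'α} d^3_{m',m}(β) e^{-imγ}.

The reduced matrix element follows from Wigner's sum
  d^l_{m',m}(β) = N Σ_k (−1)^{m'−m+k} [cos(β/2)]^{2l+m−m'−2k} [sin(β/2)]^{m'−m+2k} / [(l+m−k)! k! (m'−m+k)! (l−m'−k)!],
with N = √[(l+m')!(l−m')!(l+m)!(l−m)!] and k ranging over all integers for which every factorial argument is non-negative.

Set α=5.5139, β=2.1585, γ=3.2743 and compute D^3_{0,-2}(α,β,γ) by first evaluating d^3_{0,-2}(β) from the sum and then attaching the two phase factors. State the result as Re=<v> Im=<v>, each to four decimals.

Re=-0.5074 Im=-0.1379

First d^3_{0,-2}(β=2.1585), then the phase factors e^{-i(0)α} and e^{-i(-2)γ}:
c=cos(2.1585/2)=0.471990, s=sin(2.1585/2)=0.881604; N=√[6·6·1·120]=65.726707
Admissible k: 0..1 (factorial args all ≥0)
  k=0: (−1)^2·65.7267/(12)·0.4720^4·0.8816^2 = +0.211270
  k=1: (−1)^3·65.7267/(12)·0.4720^2·0.8816^4 = -0.737089
d^3_{0,-2}(2.1585) = +0.211270 -0.737089 = -0.525819
Phases: e^{-i·(0)·5.5139}=+1.000000+0.000000i, e^{-i·(-2)·3.2743}=+0.964984+0.262309i ⇒ D=-0.507407-0.137927i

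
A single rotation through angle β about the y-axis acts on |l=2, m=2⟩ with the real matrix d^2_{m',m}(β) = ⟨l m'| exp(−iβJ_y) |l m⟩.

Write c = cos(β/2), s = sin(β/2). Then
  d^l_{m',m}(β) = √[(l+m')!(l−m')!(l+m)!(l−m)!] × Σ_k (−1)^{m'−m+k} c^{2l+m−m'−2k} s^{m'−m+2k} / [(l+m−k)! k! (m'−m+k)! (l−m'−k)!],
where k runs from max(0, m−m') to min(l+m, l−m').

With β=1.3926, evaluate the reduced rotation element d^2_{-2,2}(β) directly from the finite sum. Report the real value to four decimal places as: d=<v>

d=0.1692

d^2_{-2,2}(β=1.3926) via Wigner's sum:
Half-angle: c=0.767221, s=0.641383. N=√(1·24·24·1)=24.000000
k∈{4} keeps every argument non-negative
  k=4: (−1)^0·24.0000/(24)·0.7672^0·0.6414^4 = +0.169227
d^2_{-2,2}(1.3926) = +0.169227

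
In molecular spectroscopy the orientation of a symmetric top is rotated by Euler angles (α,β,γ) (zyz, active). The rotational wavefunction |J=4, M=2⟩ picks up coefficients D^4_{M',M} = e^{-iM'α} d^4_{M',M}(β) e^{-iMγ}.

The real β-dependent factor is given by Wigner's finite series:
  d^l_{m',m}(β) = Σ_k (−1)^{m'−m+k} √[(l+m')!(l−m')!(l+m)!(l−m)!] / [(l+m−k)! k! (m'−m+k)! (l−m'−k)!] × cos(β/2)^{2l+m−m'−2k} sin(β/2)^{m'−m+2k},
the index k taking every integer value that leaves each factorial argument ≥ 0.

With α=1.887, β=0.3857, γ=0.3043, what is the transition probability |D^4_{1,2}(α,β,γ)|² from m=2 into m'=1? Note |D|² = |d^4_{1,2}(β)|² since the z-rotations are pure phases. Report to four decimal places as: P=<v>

D^4_{1,2}(1.887,0.3857,0.3043) = e^{-i·1·1.887}·d^4_{1,2}(0.3857)·e^{-i·2·0.3043}. Compute d first:
Half-angle: c=0.981462, s=0.191657. N=√(120·6·720·2)=1018.233765
k∈{1,2,3} keeps every argument non-negative
  k=1: (−1)^0·1018.2338/(240)·0.9815^7·0.1917^1 = +0.713305
  k=2: (−1)^1·1018.2338/(48)·0.9815^5·0.1917^3 = -0.136002
  k=3: (−1)^2·1018.2338/(72)·0.9815^3·0.1917^5 = +0.003457
d^4_{1,2}(0.3857) = +0.713305 -0.136002 +0.003457 = +0.580760
|D^4_{1,2}|² = |d^4_{1,2}(β)|² = (+0.580760)² = 0.337282 (the z-rotation phases have unit modulus)

P=0.3373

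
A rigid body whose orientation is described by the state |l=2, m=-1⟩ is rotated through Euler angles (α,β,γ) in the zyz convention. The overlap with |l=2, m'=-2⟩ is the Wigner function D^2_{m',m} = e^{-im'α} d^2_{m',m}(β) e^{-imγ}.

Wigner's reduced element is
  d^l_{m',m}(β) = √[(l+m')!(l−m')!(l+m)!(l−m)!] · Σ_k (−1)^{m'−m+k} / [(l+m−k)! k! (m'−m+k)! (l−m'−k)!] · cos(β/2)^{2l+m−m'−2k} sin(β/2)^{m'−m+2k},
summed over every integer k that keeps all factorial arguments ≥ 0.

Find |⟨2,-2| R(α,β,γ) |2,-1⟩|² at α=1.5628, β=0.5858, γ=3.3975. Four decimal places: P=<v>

D^2_{-2,-1}(1.5628,0.5858,3.3975) = e^{-i·-2·1.5628}·d^2_{-2,-1}(0.5858)·e^{-i·-1·3.3975}. Compute d first:
c=cos(0.5858/2)=0.957411, s=sin(0.5858/2)=0.288730; N=√[1·24·1·6]=12.000000
k∈{1} keeps every argument non-negative
  k=1: (−1)^0·12.0000/(6)·0.9574^3·0.2887^1 = +0.506777
d^2_{-2,-1}(0.5858) = +0.506777
|D^2_{-2,-1}|² = |d^2_{-2,-1}(β)|² = (+0.506777)² = 0.256822 (the z-rotation phases have unit modulus)

P=0.2568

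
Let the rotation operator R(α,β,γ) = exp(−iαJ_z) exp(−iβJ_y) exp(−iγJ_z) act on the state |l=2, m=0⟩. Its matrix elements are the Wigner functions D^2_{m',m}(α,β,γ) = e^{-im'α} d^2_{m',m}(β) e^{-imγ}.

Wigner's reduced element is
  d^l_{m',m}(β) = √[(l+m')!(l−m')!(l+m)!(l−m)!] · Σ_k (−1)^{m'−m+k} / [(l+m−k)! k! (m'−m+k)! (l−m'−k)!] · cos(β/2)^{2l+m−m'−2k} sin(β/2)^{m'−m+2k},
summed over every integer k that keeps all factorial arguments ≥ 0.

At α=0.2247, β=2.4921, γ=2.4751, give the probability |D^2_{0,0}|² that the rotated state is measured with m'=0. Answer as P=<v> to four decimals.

P=0.2037

First d^2_{0,0}(β=2.4921), then the phase factors e^{-i(0)α} and e^{-i(0)γ}:
With c≡cos(β/2)=0.319068 and s≡sin(β/2)=0.947732, N=[2·2·2·2]^{1/2}=4.000000
The bounds max(0,m−m')=0 and min(l+m,l−m')=2 give 3 terms
  k=0: (−1)^0·4.0000/(4)·0.3191^4·0.9477^0 = +0.010364
  k=1: (−1)^1·4.0000/(1)·0.3191^2·0.9477^2 = -0.365762
  k=2: (−1)^2·4.0000/(4)·0.3191^0·0.9477^4 = +0.806755
d^2_{0,0}(2.4921) = +0.010364 -0.365762 +0.806755 = +0.451357
|D^2_{0,0}|² = |d^2_{0,0}(β)|² = (+0.451357)² = 0.203723 (the z-rotation phases have unit modulus)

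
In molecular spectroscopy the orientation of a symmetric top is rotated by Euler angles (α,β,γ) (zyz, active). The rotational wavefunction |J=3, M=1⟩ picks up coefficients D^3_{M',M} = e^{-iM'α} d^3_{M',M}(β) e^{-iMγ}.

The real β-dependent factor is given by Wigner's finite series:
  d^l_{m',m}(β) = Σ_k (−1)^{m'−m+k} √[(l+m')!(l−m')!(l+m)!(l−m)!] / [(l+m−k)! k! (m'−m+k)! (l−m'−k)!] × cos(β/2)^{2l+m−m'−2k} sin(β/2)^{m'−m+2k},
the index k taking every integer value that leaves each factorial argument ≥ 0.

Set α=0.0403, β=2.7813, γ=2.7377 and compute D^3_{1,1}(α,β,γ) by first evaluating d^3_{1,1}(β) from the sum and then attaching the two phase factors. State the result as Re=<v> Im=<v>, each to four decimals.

Re=-0.1612 Im=-0.0613

First d^3_{1,1}(β=2.7813), then the phase factors e^{-i(1)α} and e^{-i(1)γ}:
Half-angle: c=0.179174, s=0.983817. N=√(24·2·24·2)=48.000000
k∈{0,1,2} keeps every argument non-negative
  k=0: (−1)^0·48.0000/(48)·0.1792^6·0.9838^0 = +0.000033
  k=1: (−1)^1·48.0000/(6)·0.1792^4·0.9838^2 = -0.007980
  k=2: (−1)^2·48.0000/(8)·0.1792^2·0.9838^4 = +0.180450
d^3_{1,1}(2.7813) = +0.000033 -0.007980 +0.180450 = +0.172503
Attach z-rotation phases: D = e^{-i(1)(0.0403)}·(+0.172503)·e^{-i(1)(2.7377)} = -0.161226-0.061348i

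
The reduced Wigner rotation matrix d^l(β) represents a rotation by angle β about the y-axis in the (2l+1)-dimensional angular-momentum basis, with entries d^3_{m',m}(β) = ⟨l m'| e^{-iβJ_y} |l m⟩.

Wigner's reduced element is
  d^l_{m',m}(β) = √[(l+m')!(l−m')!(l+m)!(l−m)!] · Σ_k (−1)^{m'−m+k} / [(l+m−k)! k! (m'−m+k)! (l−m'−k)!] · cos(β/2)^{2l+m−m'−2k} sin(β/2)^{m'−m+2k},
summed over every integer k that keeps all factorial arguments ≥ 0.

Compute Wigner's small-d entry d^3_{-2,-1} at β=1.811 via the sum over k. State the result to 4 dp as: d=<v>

d^3_{-2,-1}(β=1.811) via Wigner's sum:
With c≡cos(β/2)=0.617292 and s≡sin(β/2)=0.786734, N=[1·120·2·24]^{1/2}=75.894664
k∈{1,2} keeps every argument non-negative
  k=1: (−1)^0·75.8947/(24)·0.6173^5·0.7867^1 = +0.222988
  k=2: (−1)^1·75.8947/(12)·0.6173^3·0.7867^3 = -0.724413
d^3_{-2,-1}(1.811) = +0.222988 -0.724413 = -0.501425

d=-0.5014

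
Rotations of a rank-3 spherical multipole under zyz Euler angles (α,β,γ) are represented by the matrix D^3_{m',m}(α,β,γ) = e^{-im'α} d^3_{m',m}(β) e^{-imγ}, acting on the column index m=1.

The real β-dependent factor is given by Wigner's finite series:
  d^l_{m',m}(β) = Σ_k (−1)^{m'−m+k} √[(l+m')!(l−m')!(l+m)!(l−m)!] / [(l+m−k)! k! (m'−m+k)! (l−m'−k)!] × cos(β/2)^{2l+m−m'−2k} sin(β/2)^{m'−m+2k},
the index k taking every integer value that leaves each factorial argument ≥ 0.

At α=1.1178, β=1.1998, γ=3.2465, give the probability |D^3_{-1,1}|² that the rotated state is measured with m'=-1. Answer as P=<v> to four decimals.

P=0.1342

D^3_{-1,1}(1.1178,1.1998,3.2465) = e^{-i·-1·1.1178}·d^3_{-1,1}(1.1998)·e^{-i·1·3.2465}. Compute d first:
With c≡cos(β/2)=0.825392 and s≡sin(β/2)=0.564560, N=[2·24·24·2]^{1/2}=48.000000
Admissible k: 2..4 (factorial args all ≥0)
  k=2: (−1)^0·48.0000/(8)·0.8254^4·0.5646^2 = +0.887590
  k=3: (−1)^1·48.0000/(6)·0.8254^2·0.5646^4 = -0.553670
  k=4: (−1)^2·48.0000/(48)·0.8254^0·0.5646^6 = +0.032379
d^3_{-1,1}(1.1998) = +0.887590 -0.553670 +0.032379 = +0.366299
|D^3_{-1,1}|² = |d^3_{-1,1}(β)|² = (+0.366299)² = 0.134175 (the z-rotation phases have unit modulus)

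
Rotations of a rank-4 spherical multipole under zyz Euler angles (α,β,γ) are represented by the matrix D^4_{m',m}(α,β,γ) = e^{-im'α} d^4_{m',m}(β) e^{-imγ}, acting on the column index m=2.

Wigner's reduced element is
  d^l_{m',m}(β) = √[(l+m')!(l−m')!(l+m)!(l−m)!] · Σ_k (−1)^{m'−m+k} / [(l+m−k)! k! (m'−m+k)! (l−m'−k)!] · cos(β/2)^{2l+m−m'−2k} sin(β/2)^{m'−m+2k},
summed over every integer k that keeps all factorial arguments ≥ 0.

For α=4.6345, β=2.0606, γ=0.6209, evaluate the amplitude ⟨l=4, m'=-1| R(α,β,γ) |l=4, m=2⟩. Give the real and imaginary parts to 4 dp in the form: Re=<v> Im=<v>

Re=0.2654 Im=0.0681

D^4_{-1,2}(4.6345,2.0606,0.6209) = e^{-i·-1·4.6345}·d^4_{-1,2}(2.0606)·e^{-i·2·0.6209}. Compute d first:
With c≡cos(β/2)=0.514562 and s≡sin(β/2)=0.857453, N=[6·120·720·2]^{1/2}=1018.233765
Admissible k: 3..5 (factorial args all ≥0)
  k=3: (−1)^0·1018.2338/(72)·0.5146^5·0.8575^3 = +0.321613
  k=4: (−1)^1·1018.2338/(48)·0.5146^3·0.8575^5 = -1.339587
  k=5: (−1)^2·1018.2338/(240)·0.5146^1·0.8575^7 = +0.743956
d^4_{-1,2}(2.0606) = +0.321613 -1.339587 +0.743956 = -0.274018
Phases: e^{-i·(-1)·4.6345}=-0.077810-0.996968i, e^{-i·(2)·0.6209}=+0.323093-0.946367i ⇒ D=+0.265425+0.068087i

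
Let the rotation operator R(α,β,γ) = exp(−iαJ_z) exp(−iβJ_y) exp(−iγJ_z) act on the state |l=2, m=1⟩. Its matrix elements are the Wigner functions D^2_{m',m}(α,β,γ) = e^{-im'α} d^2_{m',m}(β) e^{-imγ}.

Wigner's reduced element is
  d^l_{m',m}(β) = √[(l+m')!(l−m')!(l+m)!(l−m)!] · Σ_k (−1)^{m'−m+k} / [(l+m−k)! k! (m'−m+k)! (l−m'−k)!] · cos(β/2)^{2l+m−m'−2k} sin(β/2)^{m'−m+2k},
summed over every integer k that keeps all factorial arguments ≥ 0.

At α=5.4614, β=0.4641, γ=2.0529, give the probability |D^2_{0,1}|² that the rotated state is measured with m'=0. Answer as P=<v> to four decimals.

First d^2_{0,1}(β=0.4641), then the phase factors e^{-i(0)α} and e^{-i(1)γ}:
c=cos(0.4641/2)=0.973197, s=sin(0.4641/2)=0.229973; N=√[2·2·6·1]=4.898979
k: max(0,(1)−(0))=1 … min(2+(1),2−(0))=2
  k=1: (−1)^0·4.8990/(2)·0.9732^3·0.2300^1 = +0.519224
  k=2: (−1)^1·4.8990/(2)·0.9732^1·0.2300^3 = -0.028994
d^2_{0,1}(0.4641) = +0.519224 -0.028994 = +0.490230
|D^2_{0,1}|² = |d^2_{0,1}(β)|² = (+0.490230)² = 0.240326 (the z-rotation phases have unit modulus)

P=0.2403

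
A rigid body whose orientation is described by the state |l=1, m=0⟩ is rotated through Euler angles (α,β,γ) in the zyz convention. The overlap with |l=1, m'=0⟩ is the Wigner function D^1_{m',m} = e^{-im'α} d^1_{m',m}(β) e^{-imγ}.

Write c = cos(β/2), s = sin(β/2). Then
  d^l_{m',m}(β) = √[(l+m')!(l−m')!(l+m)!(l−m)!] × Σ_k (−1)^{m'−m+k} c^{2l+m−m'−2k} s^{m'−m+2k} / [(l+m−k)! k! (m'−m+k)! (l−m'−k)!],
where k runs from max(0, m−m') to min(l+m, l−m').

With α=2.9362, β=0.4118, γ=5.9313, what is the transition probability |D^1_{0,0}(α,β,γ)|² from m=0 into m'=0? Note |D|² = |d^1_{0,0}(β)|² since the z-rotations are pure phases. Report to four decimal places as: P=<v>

P=0.8398

First d^1_{0,0}(β=0.4118), then the phase factors e^{-i(0)α} and e^{-i(0)γ}:
c=cos(0.4118/2)=0.978877, s=sin(0.4118/2)=0.204448; N=√[1·1·1·1]=1.000000
k∈{0,1} keeps every argument non-negative
  k=0: (−1)^0·1.0000/(1)·0.9789^2·0.2044^0 = +0.958201
  k=1: (−1)^1·1.0000/(1)·0.9789^0·0.2044^2 = -0.041799
d^1_{0,0}(0.4118) = +0.958201 -0.041799 = +0.916402
|D^1_{0,0}|² = |d^1_{0,0}(β)|² = (+0.916402)² = 0.839792 (the z-rotation phases have unit modulus)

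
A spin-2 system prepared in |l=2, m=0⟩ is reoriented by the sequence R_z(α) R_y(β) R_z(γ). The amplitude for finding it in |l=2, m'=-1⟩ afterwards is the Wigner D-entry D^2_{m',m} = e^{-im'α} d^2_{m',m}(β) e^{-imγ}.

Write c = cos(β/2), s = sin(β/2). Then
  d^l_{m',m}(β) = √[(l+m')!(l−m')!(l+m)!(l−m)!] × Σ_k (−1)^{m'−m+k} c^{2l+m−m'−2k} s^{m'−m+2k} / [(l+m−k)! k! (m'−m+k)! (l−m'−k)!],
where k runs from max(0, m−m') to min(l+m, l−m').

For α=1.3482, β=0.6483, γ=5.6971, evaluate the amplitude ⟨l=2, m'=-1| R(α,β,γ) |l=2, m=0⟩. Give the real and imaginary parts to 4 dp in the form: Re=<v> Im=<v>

D^2_{-1,0}(1.3482,0.6483,5.6971) = e^{-i·-1·1.3482}·d^2_{-1,0}(0.6483)·e^{-i·0·5.6971}. Compute d first:
Half-angle: c=0.947922, s=0.318503. N=√(1·6·2·2)=4.898979
k: max(0,(0)−(-1))=1 … min(2+(0),2−(-1))=2
  k=1: (−1)^0·4.8990/(2)·0.9479^3·0.3185^1 = +0.664518
  k=2: (−1)^1·4.8990/(2)·0.9479^1·0.3185^3 = -0.075022
d^2_{-1,0}(0.6483) = +0.664518 -0.075022 = +0.589496
D = (+0.220763+0.975328i)·(+0.589496)·(+1.000000+0.000000i) = +0.130139+0.574952i

Re=0.1301 Im=0.5750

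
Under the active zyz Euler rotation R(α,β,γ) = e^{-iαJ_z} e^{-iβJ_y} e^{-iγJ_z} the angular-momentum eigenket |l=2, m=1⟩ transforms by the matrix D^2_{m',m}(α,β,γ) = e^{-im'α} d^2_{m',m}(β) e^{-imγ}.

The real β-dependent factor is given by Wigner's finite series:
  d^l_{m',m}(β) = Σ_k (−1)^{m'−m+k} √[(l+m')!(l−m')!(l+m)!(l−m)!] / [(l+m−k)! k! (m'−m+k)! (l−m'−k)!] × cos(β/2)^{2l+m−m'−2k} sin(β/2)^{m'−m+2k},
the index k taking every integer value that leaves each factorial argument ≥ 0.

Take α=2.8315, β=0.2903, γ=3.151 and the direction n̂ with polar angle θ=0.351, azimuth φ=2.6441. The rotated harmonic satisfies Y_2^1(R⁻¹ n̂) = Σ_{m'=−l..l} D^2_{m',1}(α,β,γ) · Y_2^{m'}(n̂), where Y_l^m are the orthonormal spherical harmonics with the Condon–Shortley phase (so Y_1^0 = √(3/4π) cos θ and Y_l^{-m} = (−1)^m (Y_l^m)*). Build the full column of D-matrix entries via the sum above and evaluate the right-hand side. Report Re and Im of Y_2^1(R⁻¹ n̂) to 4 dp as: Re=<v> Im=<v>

Need the full column D^2_{m',1} for m'=−2..2 at α=2.8315, β=0.2903, γ=3.151.
cos(β/2)=0.989484, sin(β/2)=0.144641
d^2_{-2,1}: single k=3 term ⇒ +0.005988;  D = -0.004840+0.003526i
d^2_{-1,1}: k∈[2..3] ⇒ +0.061450 -0.000438 = +0.061012;  D = +0.057925-0.019163i
d^2_{0,1}: k∈[1..2] ⇒ +0.343236 -0.007334 = +0.335902;  D = -0.335887+0.003160i
d^2_{1,1}: k∈[0..1] ⇒ +0.958596 -0.061450 = +0.897146;  D = +0.856894+0.265712i
d^2_{2,1}: single k=0 term ⇒ -0.280251;  D = +0.229582+0.160725i
Y_2^{m'}(θ=0.351,φ=2.6441) and Σ D·Y over m':
  (-0.0048+0.0035i)·(+0.0249+0.0383i)  (+0.0579-0.0192i)·(-0.2192-0.1190i)  (-0.3359+0.0032i)·(+0.5189+0.0000i)  (+0.8569+0.2657i)·(+0.2192-0.1190i)  (+0.2296+0.1607i)·(+0.0249-0.0383i)
Y_2^1(R⁻¹ n̂) = +0.041792-0.049707i

Re=0.0418 Im=-0.0497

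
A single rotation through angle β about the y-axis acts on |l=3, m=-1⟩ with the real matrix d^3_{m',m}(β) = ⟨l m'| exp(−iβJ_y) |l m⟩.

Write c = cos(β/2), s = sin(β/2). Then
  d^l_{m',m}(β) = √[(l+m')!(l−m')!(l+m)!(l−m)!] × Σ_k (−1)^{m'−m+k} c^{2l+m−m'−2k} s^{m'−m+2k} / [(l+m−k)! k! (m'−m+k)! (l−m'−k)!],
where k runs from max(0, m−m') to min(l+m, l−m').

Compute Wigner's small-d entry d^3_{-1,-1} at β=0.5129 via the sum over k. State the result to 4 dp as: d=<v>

d^3_{-1,-1}(β=0.5129) via Wigner's sum:
Half-angle: c=0.967297, s=0.253648. N=√(2·24·2·24)=48.000000
k∈{0,1,2} keeps every argument non-negative
  k=0: (−1)^0·48.0000/(48)·0.9673^6·0.2536^0 = +0.819139
  k=1: (−1)^1·48.0000/(6)·0.9673^4·0.2536^2 = -0.450601
  k=2: (−1)^2·48.0000/(8)·0.9673^2·0.2536^4 = +0.023238
d^3_{-1,-1}(0.5129) = +0.819139 -0.450601 +0.023238 = +0.391776

d=0.3918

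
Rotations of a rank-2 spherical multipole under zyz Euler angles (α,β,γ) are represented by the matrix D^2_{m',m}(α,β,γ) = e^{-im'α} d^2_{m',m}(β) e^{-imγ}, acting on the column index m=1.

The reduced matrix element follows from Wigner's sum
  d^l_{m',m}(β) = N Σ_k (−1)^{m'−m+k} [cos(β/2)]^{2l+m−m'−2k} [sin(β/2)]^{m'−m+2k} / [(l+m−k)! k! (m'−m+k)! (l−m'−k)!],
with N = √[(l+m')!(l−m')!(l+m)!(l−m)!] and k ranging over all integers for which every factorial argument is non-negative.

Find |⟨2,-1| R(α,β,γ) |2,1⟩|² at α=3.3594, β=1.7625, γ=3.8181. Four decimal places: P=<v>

First d^2_{-1,1}(β=1.7625), then the phase factors e^{-i(-1)α} and e^{-i(1)γ}:
With c≡cos(β/2)=0.636187 and s≡sin(β/2)=0.771535, N=[1·6·6·1]^{1/2}=6.000000
k: max(0,(1)−(-1))=2 … min(2+(1),2−(-1))=3
  k=2: (−1)^0·6.0000/(2)·0.6362^2·0.7715^2 = +0.722773
  k=3: (−1)^1·6.0000/(6)·0.6362^0·0.7715^4 = -0.354341
d^2_{-1,1}(1.7625) = +0.722773 -0.354341 = +0.368432
|D^2_{-1,1}|² = |d^2_{-1,1}(β)|² = (+0.368432)² = 0.135742 (the z-rotation phases have unit modulus)

P=0.1357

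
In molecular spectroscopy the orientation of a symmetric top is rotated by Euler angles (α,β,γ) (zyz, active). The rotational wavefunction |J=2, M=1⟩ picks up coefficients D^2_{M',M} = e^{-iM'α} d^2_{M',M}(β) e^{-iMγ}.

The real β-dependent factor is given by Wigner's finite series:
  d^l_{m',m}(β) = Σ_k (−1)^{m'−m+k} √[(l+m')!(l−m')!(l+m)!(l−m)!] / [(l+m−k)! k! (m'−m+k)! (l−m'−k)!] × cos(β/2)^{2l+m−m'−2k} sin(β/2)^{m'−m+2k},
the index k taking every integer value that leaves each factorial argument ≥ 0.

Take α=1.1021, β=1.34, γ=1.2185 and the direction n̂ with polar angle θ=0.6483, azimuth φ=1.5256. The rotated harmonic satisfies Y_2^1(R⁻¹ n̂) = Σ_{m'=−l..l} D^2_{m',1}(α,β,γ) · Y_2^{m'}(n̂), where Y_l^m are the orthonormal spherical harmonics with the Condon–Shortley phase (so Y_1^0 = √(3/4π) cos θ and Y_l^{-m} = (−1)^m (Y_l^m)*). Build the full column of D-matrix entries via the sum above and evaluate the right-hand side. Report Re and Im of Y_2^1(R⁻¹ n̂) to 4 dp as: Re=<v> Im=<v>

Need the full column D^2_{m',1} for m'=−2..2 at α=1.1021, β=1.34, γ=1.2185.
cos(β/2)=0.783822, sin(β/2)=0.620986
d^2_{-2,1}: single k=3 term ⇒ +0.375399;  D = +0.207325+0.312954i
d^2_{-1,1}: k∈[2..3] ⇒ +0.710754 -0.148706 = +0.562049;  D = +0.558245-0.065275i
d^2_{0,1}: k∈[1..2] ⇒ +0.732503 -0.459768 = +0.272735;  D = +0.094108-0.255985i
d^2_{1,1}: k∈[0..1] ⇒ +0.377458 -0.710754 = -0.333296;  D = +0.227139+0.243913i
d^2_{2,1}: single k=0 term ⇒ -0.598086;  D = +0.574610-0.165921i
Y_2^{m'}(θ=0.6483,φ=1.5256) and Σ D·Y over m':
  (+0.2073+0.3130i)·(-0.1403-0.0127i)  (+0.5582-0.0653i)·(+0.0168-0.3715i)  (+0.0941-0.2560i)·(+0.2858+0.0000i)  (+0.2271+0.2439i)·(-0.0168-0.3715i)  (+0.5746-0.1659i)·(-0.1403+0.0127i)
Y_2^1(R⁻¹ n̂) = -0.004774-0.386050i

Re=-0.0048 Im=-0.3861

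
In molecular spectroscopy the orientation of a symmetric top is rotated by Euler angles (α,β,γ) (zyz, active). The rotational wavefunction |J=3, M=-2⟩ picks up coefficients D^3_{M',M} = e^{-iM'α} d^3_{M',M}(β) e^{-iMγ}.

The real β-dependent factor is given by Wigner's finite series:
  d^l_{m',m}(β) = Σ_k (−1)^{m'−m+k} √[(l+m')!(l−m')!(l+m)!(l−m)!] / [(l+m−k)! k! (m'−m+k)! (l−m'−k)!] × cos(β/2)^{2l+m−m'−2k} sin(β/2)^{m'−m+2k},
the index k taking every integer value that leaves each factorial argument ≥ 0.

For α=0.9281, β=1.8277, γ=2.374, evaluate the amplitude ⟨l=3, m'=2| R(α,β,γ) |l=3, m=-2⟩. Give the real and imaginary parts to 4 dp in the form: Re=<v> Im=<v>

Re=-0.4716 Im=0.1203

D^3_{2,-2}(0.9281,1.8277,2.374) = e^{-i·2·0.9281}·d^3_{2,-2}(1.8277)·e^{-i·-2·2.374}. Compute d first:
c=cos(1.8277/2)=0.610702, s=sin(1.8277/2)=0.791861; N=√[120·1·1·120]=120.000000
k: max(0,(-2)−(2))=0 … min(3+(-2),3−(2))=1
  k=0: (−1)^4·120.0000/(24)·0.6107^2·0.7919^4 = +0.733202
  k=1: (−1)^5·120.0000/(120)·0.6107^0·0.7919^6 = -0.246543
d^3_{2,-2}(1.8277) = +0.733202 -0.246543 = +0.486659
Attach z-rotation phases: D = e^{-i(2)(0.9281)}·(+0.486659)·e^{-i(-2)(2.374)} = -0.471555+0.120303i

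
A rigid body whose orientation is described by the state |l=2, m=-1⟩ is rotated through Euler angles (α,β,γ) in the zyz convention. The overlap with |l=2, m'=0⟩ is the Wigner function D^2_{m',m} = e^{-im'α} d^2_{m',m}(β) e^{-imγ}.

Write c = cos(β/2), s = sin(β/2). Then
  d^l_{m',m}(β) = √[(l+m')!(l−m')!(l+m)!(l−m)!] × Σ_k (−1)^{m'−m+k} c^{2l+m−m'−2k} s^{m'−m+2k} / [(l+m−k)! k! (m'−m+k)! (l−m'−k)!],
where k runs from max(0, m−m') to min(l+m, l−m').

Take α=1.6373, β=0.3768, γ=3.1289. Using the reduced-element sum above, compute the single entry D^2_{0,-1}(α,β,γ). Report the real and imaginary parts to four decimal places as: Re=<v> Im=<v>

Re=0.4190 Im=-0.0053

Split into d^2_{0,-1}(β=0.3768) × two z-phases.
With c≡cos(β/2)=0.982305 and s≡sin(β/2)=0.187287, N=[2·2·1·6]^{1/2}=4.898979
Admissible k: 0..1 (factorial args all ≥0)
  k=0: (−1)^1·4.8990/(2)·0.9823^3·0.1873^1 = -0.434834
  k=1: (−1)^2·4.8990/(2)·0.9823^1·0.1873^3 = +0.015807
d^2_{0,-1}(0.3768) = -0.434834 +0.015807 = -0.419027
Phases: e^{-i·(0)·1.6373}=+1.000000+0.000000i, e^{-i·(-1)·3.1289}=-0.999919+0.012692i ⇒ D=+0.418993-0.005318i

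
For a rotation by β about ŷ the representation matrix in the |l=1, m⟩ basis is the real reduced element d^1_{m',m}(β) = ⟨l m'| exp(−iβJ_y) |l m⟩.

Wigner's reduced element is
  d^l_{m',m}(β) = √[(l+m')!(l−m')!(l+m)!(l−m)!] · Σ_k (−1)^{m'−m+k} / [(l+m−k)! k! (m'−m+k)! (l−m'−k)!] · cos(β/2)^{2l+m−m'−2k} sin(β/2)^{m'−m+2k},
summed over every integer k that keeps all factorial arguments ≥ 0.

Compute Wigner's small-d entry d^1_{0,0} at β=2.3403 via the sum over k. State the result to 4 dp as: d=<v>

d=-0.6958

d^1_{0,0}(β=2.3403) via Wigner's sum:
c=cos(2.3403/2)=0.390014, s=sin(2.3403/2)=0.920809; N=√[1·1·1·1]=1.000000
The bounds max(0,m−m')=0 and min(l+m,l−m')=1 give 2 terms
  k=0: (−1)^0·1.0000/(1)·0.3900^2·0.9208^0 = +0.152111
  k=1: (−1)^1·1.0000/(1)·0.3900^0·0.9208^2 = -0.847889
d^1_{0,0}(2.3403) = +0.152111 -0.847889 = -0.695779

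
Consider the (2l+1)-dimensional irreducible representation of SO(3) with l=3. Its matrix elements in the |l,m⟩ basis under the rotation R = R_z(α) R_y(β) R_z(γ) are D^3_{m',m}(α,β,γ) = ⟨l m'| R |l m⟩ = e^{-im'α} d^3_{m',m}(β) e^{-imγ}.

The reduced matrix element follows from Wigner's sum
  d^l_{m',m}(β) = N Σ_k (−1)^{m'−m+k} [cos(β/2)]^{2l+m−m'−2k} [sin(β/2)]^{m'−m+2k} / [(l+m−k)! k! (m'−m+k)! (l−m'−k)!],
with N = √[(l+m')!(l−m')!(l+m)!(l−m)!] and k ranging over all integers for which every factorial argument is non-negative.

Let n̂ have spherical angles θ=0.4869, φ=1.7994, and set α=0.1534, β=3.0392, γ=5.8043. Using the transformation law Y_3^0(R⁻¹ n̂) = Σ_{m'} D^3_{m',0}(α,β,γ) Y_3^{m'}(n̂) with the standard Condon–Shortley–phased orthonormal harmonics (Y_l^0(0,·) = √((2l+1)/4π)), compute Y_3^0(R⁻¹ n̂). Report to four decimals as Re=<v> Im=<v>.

Re=-0.2952 Im=0.0000

Need the full column D^3_{m',0} for m'=−3..3 at α=0.1534, β=3.0392, γ=5.8043.
cos(β/2)=0.051174, sin(β/2)=0.998690
d^3_{-3,0}: single k=3 term ⇒ +0.000597;  D = +0.000535+0.000265i
d^3_{-2,0}: k∈[2..3] ⇒ +0.000037 -0.014269 = -0.014231;  D = -0.013567-0.004298i
d^3_{-1,0}: k∈[1..3] ⇒ +0.000001 -0.001387 +0.176114 = +0.174727;  D = +0.172676+0.026698i
d^3_{0,0}: k∈[0..3] ⇒ +0.000000 -0.000062 +0.023446 -0.992164 = -0.968780;  D = -0.968780+0.000000i
d^3_{1,0}: k∈[0..2] ⇒ -0.000001 +0.001387 -0.176114 = -0.174727;  D = -0.172676+0.026698i
d^3_{2,0}: k∈[0..1] ⇒ +0.000037 -0.014269 = -0.014231;  D = -0.013567+0.004298i
d^3_{3,0}: single k=0 term ⇒ -0.000597;  D = -0.000535+0.000265i
Y_3^{m'}(θ=0.4869,φ=1.7994) and Σ D·Y over m':
  (+0.0005+0.0003i)·(+0.0271+0.0331i)  (-0.0136-0.0043i)·(-0.1774+0.0873i)  (+0.1727+0.0267i)·(-0.0996-0.4279i)  (-0.9688+0.0000i)·(+0.2986+0.0000i)  (-0.1727+0.0267i)·(+0.0996-0.4279i)  (-0.0136+0.0043i)·(-0.1774-0.0873i)  (-0.0005+0.0003i)·(-0.0271+0.0331i)
Y_3^0(R⁻¹ n̂) = -0.295246+0.000000i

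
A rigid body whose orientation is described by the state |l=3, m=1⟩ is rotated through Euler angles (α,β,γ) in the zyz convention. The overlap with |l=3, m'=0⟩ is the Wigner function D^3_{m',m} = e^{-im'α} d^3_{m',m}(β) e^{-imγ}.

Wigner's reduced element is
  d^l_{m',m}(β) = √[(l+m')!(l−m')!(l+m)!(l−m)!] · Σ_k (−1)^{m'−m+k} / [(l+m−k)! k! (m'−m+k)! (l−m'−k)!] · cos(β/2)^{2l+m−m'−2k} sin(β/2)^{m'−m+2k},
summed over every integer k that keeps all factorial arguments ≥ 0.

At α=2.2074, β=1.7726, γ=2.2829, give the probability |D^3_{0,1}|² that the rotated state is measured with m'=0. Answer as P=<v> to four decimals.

First d^3_{0,1}(β=1.7726), then the phase factors e^{-i(0)α} and e^{-i(1)γ}:
Half-angle: c=0.632283, s=0.774738. N=√(6·6·24·2)=41.569219
k∈{1,2,3} keeps every argument non-negative
  k=1: (−1)^0·41.5692/(12)·0.6323^5·0.7747^1 = +0.271208
  k=2: (−1)^1·41.5692/(4)·0.6323^3·0.7747^3 = -1.221547
  k=3: (−1)^2·41.5692/(12)·0.6323^1·0.7747^5 = +0.611329
d^3_{0,1}(1.7726) = +0.271208 -1.221547 +0.611329 = -0.339009
|D^3_{0,1}|² = |d^3_{0,1}(β)|² = (-0.339009)² = 0.114927 (the z-rotation phases have unit modulus)

P=0.1149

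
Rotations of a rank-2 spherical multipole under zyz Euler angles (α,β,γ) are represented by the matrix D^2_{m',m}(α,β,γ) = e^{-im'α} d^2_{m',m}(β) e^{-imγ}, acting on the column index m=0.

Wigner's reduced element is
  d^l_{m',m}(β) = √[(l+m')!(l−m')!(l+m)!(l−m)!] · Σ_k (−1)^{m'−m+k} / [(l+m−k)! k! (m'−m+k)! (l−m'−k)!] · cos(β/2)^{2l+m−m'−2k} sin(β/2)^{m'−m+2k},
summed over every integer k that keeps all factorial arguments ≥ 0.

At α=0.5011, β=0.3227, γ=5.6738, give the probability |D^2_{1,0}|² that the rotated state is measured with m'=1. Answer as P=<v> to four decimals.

D^2_{1,0}(0.5011,0.3227,5.6738) = e^{-i·1·0.5011}·d^2_{1,0}(0.3227)·e^{-i·0·5.6738}. Compute d first:
c=cos(0.3227/2)=0.987011, s=sin(0.3227/2)=0.160651; N=√[6·1·2·2]=4.898979
The bounds max(0,m−m')=0 and min(l+m,l−m')=1 give 2 terms
  k=0: (−1)^1·4.8990/(2)·0.9870^3·0.1607^1 = -0.378377
  k=1: (−1)^2·4.8990/(2)·0.9870^1·0.1607^3 = +0.010024
d^2_{1,0}(0.3227) = -0.378377 +0.010024 = -0.368353
|D^2_{1,0}|² = |d^2_{1,0}(β)|² = (-0.368353)² = 0.135684 (the z-rotation phases have unit modulus)

P=0.1357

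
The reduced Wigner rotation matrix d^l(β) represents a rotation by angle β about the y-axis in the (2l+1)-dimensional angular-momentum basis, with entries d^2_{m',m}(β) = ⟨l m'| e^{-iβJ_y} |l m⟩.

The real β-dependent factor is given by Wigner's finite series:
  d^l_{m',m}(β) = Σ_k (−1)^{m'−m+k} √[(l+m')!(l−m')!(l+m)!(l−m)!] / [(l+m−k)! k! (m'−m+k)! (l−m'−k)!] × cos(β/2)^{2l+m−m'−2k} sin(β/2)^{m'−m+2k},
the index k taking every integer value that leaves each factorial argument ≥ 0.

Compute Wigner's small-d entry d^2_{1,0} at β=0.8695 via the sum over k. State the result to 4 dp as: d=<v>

d=-0.6037

d^2_{1,0}(β=0.8695) via Wigner's sum:
Half-angle: c=0.906975, s=0.421184. N=√(6·1·2·2)=4.898979
k: max(0,(0)−(1))=0 … min(2+(0),2−(1))=1
  k=0: (−1)^1·4.8990/(2)·0.9070^3·0.4212^1 = -0.769722
  k=1: (−1)^2·4.8990/(2)·0.9070^1·0.4212^3 = +0.165991
d^2_{1,0}(0.8695) = -0.769722 +0.165991 = -0.603730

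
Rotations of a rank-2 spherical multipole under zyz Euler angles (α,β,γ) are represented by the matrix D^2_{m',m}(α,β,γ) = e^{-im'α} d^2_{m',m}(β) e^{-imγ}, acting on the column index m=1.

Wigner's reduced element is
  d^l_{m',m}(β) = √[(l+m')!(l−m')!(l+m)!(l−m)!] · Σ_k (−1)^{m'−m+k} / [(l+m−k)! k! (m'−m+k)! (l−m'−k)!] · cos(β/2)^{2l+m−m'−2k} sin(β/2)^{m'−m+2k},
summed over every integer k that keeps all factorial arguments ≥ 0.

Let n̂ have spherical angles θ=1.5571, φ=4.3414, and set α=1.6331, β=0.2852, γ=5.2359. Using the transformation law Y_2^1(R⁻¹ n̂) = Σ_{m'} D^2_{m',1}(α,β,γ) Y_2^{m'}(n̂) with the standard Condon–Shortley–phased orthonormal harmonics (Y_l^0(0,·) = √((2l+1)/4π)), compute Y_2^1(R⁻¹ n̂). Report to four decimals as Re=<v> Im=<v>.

Re=-0.1498 Im=-0.1025

Need the full column D^2_{m',1} for m'=−2..2 at α=1.6331, β=0.2852, γ=5.2359.
cos(β/2)=0.989850, sin(β/2)=0.142117
d^2_{-2,1}: single k=3 term ⇒ +0.005682;  D = -0.002207-0.005236i
d^2_{-1,1}: k∈[2..3] ⇒ +0.059368 -0.000408 = +0.058960;  D = -0.052800+0.026239i
d^2_{0,1}: k∈[1..2] ⇒ +0.337622 -0.006960 = +0.330662;  D = +0.165306+0.286376i
d^2_{1,1}: k∈[0..1] ⇒ +0.960013 -0.059368 = +0.900645;  D = +0.750473-0.497947i
d^2_{2,1}: single k=0 term ⇒ -0.275667;  D = +0.166417+0.219767i
Y_2^{m'}(θ=1.5571,φ=4.3414) and Σ D·Y over m':
  (-0.0022-0.0052i)·(-0.2847-0.2610i)  (-0.0528+0.0262i)·(-0.0038+0.0099i)  (+0.1653+0.2864i)·(-0.3152+0.0000i)  (+0.7505-0.4979i)·(+0.0038+0.0099i)  (+0.1664+0.2198i)·(-0.2847+0.2610i)
Y_2^1(R⁻¹ n̂) = -0.149843-0.102468i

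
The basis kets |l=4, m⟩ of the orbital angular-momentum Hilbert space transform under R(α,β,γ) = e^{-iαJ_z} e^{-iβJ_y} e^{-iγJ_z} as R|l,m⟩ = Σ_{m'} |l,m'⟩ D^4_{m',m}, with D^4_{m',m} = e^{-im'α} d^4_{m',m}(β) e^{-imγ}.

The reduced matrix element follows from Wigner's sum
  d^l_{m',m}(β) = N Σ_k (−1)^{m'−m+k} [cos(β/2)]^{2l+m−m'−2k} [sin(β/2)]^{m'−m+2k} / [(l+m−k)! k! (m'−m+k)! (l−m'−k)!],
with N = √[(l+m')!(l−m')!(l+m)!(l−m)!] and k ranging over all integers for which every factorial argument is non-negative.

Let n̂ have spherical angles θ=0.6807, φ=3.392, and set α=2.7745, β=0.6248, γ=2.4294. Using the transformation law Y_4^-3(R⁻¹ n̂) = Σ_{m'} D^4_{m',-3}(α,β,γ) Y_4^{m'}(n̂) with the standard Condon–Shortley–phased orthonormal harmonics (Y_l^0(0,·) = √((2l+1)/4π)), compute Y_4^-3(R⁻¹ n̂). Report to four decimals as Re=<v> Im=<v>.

Need the full column D^4_{m',-3} for m'=−4..4 at α=2.7745, β=0.6248, γ=2.4294.
cos(β/2)=0.951599, sin(β/2)=0.307343
d^4_{-4,-3}: single k=1 term ⇒ +0.614251;  D = +0.549483-0.274541i
d^4_{-3,-3}: k∈[0..1] ⇒ +0.672405 -0.490986 = +0.181419;  D = -0.180579+0.017437i
d^4_{-2,-3}: k∈[0..1] ⇒ -0.812577 +0.254288 = -0.558289;  D = -0.537939-0.149360i
d^4_{-1,-3}: k∈[0..1] ⇒ +0.556725 -0.096790 = +0.459935;  D = -0.369482-0.273904i
d^4_{0,-3}: k∈[0..1] ⇒ -0.268043 +0.027960 = -0.240083;  D = -0.128702-0.202671i
d^4_{1,-3}: k∈[0..1] ⇒ +0.096790 -0.006058 = +0.090732;  D = -0.017909-0.088947i
d^4_{2,-3}: k∈[0..1] ⇒ -0.026526 +0.000922 = -0.025603;  D = +0.004291-0.025241i
d^4_{3,-3}: k∈[0..1] ⇒ +0.005343 -0.000080 = +0.005263;  D = +0.002686-0.004526i
d^4_{4,-3}: single k=0 term ⇒ -0.000697;  D = +0.000547-0.000432i
Y_4^{m'}(θ=0.6807,φ=3.392) and Σ D·Y over m':
  (+0.5495-0.2745i)·(+0.0374-0.0585i)  (-0.1806+0.0174i)·(-0.1772+0.1655i)  (-0.5379-0.1494i)·(+0.3751-0.2053i)  (-0.3695-0.2739i)·(-0.2752+0.0704i)  (-0.1287-0.2027i)·(-0.2488+0.0000i)  (-0.0179-0.0889i)·(+0.2752+0.0704i)  (+0.0043-0.0252i)·(+0.3751+0.2053i)  (+0.0027-0.0045i)·(+0.1772+0.1655i)  (+0.0005-0.0004i)·(+0.0374+0.0585i)
Y_4^-3(R⁻¹ n̂) = -0.036469+0.044180i

Re=-0.0365 Im=0.0442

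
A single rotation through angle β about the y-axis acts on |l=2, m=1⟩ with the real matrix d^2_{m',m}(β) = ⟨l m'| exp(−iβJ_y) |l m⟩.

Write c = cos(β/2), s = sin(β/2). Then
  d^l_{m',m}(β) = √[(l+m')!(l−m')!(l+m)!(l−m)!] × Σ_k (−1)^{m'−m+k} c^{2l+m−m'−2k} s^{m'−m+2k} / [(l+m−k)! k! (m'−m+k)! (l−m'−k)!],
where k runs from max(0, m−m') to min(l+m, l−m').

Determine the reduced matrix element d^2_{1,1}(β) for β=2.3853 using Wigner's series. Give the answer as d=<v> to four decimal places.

d=-0.3346

d^2_{1,1}(β=2.3853) via Wigner's sum:
Half-angle: c=0.369198, s=0.929351. N=√(6·1·6·1)=6.000000
k: max(0,(1)−(1))=0 … min(2+(1),2−(1))=1
  k=0: (−1)^0·6.0000/(6)·0.3692^4·0.9294^0 = +0.018580
  k=1: (−1)^1·6.0000/(2)·0.3692^2·0.9294^2 = -0.353183
d^2_{1,1}(2.3853) = +0.018580 -0.353183 = -0.334603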